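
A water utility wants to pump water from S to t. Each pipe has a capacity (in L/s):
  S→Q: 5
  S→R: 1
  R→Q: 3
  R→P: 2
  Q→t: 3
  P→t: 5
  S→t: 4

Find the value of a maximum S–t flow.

8

Augment S→t: bottleneck 4. Total 4.
Augment S→Q→t: bottleneck 3. Total 7.
Augment S→R→P→t: bottleneck 1. Total 8.
No augmenting path remains in the residual graph.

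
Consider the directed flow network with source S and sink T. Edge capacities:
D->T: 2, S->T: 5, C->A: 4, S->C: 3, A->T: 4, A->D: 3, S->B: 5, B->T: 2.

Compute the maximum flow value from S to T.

Augment S->T: bottleneck 5. Total 5.
Augment S->B->T: bottleneck 2. Total 7.
Augment S->C->A->T: bottleneck 3. Total 10.
No augmenting path remains in the residual graph.

10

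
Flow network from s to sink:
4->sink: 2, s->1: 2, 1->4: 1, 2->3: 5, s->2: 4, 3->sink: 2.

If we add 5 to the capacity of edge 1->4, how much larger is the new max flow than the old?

1

Original max flow = 3.
After raising cap(1->4), augmenting paths through that edge carry 1 more unit.
New max flow = 4. Increase = 1.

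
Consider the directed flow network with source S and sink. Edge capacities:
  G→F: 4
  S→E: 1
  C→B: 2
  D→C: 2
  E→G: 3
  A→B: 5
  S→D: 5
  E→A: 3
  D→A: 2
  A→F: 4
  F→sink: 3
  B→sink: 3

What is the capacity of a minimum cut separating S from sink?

5

Max flow = 5 (via 3 augmenting paths).
In the residual at optimum, the set reachable from S is {D, S}.
Cut edges: S→E (cap 1), D→A (cap 2), D→C (cap 2). Sum = 5.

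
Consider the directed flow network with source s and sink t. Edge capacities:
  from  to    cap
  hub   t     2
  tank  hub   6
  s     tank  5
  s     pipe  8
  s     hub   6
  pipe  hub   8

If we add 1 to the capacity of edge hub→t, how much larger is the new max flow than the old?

1

Original max flow = 2.
After raising cap(hub→t), augmenting paths through that edge carry 1 more unit.
New max flow = 3. Increase = 1.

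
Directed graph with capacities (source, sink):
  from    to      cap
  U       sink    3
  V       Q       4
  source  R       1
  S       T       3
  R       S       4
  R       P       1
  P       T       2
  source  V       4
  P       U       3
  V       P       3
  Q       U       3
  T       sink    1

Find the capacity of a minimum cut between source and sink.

4

Max flow = 4 (via 2 augmenting paths).
In the residual at optimum, the set reachable from source is {P, Q, R, S, T, U, V, source}.
Cut edges: T->sink (cap 1), U->sink (cap 3). Sum = 4.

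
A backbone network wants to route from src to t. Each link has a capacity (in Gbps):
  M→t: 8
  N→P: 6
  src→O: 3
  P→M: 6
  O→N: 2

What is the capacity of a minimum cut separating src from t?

2

Max flow = 2 (via 1 augmenting path).
In the residual at optimum, the set reachable from src is {O, src}.
Cut edges: O→N (cap 2). Sum = 2.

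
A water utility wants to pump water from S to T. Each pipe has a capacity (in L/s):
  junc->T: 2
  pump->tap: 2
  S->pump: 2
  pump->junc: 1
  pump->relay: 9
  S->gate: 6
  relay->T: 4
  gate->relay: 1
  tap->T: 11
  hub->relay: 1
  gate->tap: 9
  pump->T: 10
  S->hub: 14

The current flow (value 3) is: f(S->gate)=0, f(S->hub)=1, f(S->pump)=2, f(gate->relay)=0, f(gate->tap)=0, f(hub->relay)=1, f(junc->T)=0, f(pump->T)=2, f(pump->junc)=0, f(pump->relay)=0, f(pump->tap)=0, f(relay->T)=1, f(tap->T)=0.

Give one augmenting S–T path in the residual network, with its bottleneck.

S->gate->relay->T, bottleneck 1

Residual along S->gate->relay->T: S->gate: 6, gate->relay: 1, relay->T: 3.
Bottleneck = min = 1.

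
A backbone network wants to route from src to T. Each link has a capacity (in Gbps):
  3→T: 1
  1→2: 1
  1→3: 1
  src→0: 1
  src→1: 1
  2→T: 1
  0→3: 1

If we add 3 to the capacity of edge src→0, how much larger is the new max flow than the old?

Original max flow = 2.
Even with extra capacity on src→0, another cut of capacity 2 remains binding.
New max flow = 2. Increase = 0.

0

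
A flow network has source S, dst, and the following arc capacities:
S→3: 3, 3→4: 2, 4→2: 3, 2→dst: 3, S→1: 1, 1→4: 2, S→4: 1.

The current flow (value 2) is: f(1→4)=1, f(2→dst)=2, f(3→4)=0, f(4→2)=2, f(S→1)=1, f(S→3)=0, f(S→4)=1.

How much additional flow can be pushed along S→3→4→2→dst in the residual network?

1

Residual capacities along the path: S→3: 3, 3→4: 2, 4→2: 1, 2→dst: 1.
Minimum is 1.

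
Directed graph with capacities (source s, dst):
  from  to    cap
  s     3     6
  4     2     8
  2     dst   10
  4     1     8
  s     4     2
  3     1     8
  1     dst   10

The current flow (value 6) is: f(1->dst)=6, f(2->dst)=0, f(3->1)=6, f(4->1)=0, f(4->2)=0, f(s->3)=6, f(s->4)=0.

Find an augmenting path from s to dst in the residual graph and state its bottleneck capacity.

Residual along s->4->1->dst: s->4: 2, 4->1: 8, 1->dst: 4.
Bottleneck = min = 2.

s->4->1->dst, bottleneck 2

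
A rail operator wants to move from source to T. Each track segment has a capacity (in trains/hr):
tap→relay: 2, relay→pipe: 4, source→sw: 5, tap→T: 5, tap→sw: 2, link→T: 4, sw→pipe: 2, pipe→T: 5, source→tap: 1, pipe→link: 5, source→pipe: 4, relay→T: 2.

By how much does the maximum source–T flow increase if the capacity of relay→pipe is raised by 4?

0

Original max flow = 7.
Edge relay→pipe does not cross the min cut (source side {source, sw}), so extra capacity there cannot help.
New max flow = 7. Increase = 0.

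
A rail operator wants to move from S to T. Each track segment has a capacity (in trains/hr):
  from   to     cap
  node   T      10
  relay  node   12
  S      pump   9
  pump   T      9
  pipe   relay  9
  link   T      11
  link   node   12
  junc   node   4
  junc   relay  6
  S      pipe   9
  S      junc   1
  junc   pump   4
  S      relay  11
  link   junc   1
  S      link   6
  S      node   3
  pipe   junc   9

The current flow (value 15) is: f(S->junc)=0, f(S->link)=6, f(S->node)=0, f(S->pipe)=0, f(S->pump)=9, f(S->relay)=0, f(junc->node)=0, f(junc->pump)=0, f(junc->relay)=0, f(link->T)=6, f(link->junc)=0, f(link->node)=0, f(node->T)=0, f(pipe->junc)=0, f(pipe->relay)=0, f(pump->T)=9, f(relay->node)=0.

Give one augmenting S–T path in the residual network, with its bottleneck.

S->node->T, bottleneck 3

Residual along S->node->T: S->node: 3, node->T: 10.
Bottleneck = min = 3.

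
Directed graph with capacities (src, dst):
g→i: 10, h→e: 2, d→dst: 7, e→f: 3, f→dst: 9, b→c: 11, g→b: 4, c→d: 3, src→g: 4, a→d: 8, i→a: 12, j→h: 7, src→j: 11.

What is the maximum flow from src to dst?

6

Augment src→g→i→a→d→dst: bottleneck 4. Total 4.
Augment src→j→h→e→f→dst: bottleneck 2. Total 6.
No augmenting path remains in the residual graph.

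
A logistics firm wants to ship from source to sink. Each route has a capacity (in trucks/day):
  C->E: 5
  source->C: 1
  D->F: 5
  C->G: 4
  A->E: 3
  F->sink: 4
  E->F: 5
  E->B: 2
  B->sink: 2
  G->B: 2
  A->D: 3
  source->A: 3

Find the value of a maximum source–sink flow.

Augment source->A->D->F->sink: bottleneck 3. Total 3.
Augment source->C->E->F->sink: bottleneck 1. Total 4.
No augmenting path remains in the residual graph.

4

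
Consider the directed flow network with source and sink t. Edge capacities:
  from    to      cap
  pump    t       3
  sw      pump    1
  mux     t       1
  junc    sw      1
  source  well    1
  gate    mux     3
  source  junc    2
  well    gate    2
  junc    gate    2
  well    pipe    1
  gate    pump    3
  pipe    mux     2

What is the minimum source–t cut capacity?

3

Max flow = 3 (via 2 augmenting paths).
In the residual at optimum, the set reachable from source is {source}.
Cut edges: source→well (cap 1), source→junc (cap 2). Sum = 3.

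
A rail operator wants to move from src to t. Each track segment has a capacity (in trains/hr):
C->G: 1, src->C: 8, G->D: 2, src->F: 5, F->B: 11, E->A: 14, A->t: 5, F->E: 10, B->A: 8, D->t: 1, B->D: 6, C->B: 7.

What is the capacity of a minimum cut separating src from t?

6

Max flow = 6 (via 2 augmenting paths).
In the residual at optimum, the set reachable from src is {A, B, C, D, E, F, G, src}.
Cut edges: D->t (cap 1), A->t (cap 5). Sum = 6.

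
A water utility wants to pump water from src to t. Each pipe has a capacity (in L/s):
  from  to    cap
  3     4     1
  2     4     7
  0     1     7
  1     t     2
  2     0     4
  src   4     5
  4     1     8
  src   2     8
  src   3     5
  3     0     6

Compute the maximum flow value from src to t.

2

Augment src->4->1->t: bottleneck 2. Total 2.
No augmenting path remains in the residual graph.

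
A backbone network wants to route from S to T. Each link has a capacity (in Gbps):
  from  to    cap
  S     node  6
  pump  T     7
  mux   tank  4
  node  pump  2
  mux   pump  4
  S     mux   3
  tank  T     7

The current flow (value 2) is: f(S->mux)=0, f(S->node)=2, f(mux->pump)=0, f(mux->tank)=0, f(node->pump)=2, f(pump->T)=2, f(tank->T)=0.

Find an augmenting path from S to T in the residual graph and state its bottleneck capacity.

Residual along S->mux->pump->T: S->mux: 3, mux->pump: 4, pump->T: 5.
Bottleneck = min = 3.

S->mux->pump->T, bottleneck 3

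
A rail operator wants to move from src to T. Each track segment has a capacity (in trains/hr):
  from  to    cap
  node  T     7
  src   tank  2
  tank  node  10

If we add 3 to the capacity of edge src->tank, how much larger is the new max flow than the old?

Original max flow = 2.
After raising cap(src->tank), augmenting paths through that edge carry 3 more units.
New max flow = 5. Increase = 3.

3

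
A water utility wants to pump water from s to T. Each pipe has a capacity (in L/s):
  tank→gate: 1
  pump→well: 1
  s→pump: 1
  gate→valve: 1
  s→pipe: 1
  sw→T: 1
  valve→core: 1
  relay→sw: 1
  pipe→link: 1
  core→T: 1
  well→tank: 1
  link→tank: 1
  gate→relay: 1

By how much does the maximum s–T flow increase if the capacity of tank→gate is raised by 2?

1

Original max flow = 1.
After raising cap(tank→gate), augmenting paths through that edge carry 1 more unit.
New max flow = 2. Increase = 1.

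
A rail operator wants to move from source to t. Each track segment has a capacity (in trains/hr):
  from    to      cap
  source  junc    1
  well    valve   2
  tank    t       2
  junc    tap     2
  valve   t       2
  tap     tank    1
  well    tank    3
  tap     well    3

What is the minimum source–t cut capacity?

Max flow = 1 (via 1 augmenting path).
In the residual at optimum, the set reachable from source is {source}.
Cut edges: source->junc (cap 1). Sum = 1.

1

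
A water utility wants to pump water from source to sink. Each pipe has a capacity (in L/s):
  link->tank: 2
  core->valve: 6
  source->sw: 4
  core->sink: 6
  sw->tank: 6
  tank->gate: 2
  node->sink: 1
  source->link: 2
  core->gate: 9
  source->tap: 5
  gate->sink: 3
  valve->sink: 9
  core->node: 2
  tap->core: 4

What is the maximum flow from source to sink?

6

Augment source->tap->core->sink: bottleneck 4. Total 4.
Augment source->sw->tank->gate->sink: bottleneck 2. Total 6.
No augmenting path remains in the residual graph.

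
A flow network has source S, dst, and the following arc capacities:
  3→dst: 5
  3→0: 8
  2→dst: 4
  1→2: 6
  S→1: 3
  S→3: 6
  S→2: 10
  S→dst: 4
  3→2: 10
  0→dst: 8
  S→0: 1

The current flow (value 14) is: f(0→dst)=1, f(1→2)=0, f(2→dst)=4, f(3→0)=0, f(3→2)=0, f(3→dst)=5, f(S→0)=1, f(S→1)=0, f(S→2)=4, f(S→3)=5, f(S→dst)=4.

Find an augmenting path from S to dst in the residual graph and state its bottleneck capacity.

Residual along S→3→0→dst: S→3: 1, 3→0: 8, 0→dst: 7.
Bottleneck = min = 1.

S→3→0→dst, bottleneck 1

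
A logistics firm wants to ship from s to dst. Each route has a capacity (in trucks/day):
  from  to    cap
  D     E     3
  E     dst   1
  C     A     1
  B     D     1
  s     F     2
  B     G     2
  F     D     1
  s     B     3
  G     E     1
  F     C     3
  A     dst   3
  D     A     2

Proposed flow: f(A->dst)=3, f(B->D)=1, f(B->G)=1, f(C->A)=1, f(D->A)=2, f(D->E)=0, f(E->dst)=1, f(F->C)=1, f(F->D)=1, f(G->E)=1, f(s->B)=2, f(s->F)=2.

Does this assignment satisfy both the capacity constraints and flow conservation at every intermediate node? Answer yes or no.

Every edge has 0 ≤ f(e) ≤ cap(e).
At each intermediate node, inflow equals outflow.

Yes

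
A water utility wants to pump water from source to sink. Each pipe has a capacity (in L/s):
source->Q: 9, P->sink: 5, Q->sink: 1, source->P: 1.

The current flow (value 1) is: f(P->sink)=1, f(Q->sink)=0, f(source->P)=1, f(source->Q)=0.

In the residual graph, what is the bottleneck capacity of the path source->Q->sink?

1

Residual capacities along the path: source->Q: 9, Q->sink: 1.
Minimum is 1.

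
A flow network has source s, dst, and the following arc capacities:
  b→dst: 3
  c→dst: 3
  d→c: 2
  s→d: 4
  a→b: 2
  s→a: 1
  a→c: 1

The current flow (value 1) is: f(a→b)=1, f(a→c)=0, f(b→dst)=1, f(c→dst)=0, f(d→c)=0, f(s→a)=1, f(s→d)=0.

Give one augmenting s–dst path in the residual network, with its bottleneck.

Residual along s→d→c→dst: s→d: 4, d→c: 2, c→dst: 3.
Bottleneck = min = 2.

s→d→c→dst, bottleneck 2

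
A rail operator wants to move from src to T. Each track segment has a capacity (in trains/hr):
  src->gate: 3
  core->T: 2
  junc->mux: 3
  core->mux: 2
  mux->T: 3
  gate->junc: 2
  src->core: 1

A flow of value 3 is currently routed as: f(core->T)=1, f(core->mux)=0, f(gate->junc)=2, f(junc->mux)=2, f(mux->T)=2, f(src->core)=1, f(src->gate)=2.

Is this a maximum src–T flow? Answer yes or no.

Residual reachable from src: {gate, src}; T is not reachable.
Saturated cut: src->core, gate->junc with total capacity 3 = current flow value. Flow is maximum.

Yes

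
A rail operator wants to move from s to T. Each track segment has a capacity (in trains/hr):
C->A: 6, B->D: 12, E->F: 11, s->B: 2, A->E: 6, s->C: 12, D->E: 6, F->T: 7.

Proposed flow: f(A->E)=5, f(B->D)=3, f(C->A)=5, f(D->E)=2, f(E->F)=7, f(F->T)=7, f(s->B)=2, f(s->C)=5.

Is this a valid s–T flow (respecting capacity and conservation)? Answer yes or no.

No

Conservation fails at B: inflow 2 ≠ outflow 3.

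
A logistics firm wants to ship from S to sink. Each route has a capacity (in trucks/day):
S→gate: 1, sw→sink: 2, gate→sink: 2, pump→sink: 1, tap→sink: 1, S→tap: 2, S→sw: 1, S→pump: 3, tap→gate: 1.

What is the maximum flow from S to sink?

5

Augment S→sw→sink: bottleneck 1. Total 1.
Augment S→tap→sink: bottleneck 1. Total 2.
Augment S→pump→sink: bottleneck 1. Total 3.
Augment S→gate→sink: bottleneck 1. Total 4.
Augment S→tap→gate→sink: bottleneck 1. Total 5.
No augmenting path remains in the residual graph.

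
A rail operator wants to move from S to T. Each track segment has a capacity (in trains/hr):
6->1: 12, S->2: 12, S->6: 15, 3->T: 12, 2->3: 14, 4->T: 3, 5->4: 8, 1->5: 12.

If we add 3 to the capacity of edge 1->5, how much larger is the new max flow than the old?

Original max flow = 15.
Edge 1->5 does not cross the min cut (source side {1, 4, 5, 6, S}), so extra capacity there cannot help.
New max flow = 15. Increase = 0.

0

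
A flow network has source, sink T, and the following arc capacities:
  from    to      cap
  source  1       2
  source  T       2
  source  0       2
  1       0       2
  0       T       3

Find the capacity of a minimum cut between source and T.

Max flow = 5 (via 3 augmenting paths).
In the residual at optimum, the set reachable from source is {0, 1, source}.
Cut edges: source->T (cap 2), 0->T (cap 3). Sum = 5.

5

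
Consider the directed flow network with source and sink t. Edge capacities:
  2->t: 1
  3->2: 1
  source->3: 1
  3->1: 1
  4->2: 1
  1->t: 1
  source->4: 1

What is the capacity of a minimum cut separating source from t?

2

Max flow = 2 (via 2 augmenting paths).
In the residual at optimum, the set reachable from source is {source}.
Cut edges: source->3 (cap 1), source->4 (cap 1). Sum = 2.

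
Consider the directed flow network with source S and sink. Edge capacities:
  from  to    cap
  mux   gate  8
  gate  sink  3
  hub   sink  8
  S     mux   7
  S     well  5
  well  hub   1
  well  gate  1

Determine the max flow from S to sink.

4

Augment S→mux→gate→sink: bottleneck 3. Total 3.
Augment S→well→hub→sink: bottleneck 1. Total 4.
No augmenting path remains in the residual graph.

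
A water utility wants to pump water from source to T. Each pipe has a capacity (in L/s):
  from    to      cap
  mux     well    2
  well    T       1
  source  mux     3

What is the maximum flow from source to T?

1

Augment source->mux->well->T: bottleneck 1. Total 1.
No augmenting path remains in the residual graph.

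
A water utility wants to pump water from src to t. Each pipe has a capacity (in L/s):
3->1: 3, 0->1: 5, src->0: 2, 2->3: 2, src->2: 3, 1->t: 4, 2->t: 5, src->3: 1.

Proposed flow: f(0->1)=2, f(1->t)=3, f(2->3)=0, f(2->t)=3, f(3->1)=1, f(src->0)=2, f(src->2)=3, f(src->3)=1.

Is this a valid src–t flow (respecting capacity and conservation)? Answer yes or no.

Yes

Every edge has 0 ≤ f(e) ≤ cap(e).
At each intermediate node, inflow equals outflow.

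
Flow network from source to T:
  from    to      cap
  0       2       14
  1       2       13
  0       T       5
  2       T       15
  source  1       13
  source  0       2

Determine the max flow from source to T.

Augment source->0->T: bottleneck 2. Total 2.
Augment source->1->2->T: bottleneck 13. Total 15.
No augmenting path remains in the residual graph.

15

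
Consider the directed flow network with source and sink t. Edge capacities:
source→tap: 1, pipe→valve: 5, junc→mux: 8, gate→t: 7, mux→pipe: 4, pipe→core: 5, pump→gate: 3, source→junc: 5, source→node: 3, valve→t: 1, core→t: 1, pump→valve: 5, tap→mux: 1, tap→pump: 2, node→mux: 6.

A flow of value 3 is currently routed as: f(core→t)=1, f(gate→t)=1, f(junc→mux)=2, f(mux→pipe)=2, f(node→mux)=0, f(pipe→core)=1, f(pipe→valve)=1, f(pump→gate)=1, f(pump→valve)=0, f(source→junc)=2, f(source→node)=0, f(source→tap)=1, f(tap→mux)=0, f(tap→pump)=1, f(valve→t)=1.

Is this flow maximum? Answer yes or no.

Residual reachable from source: {core, junc, mux, node, pipe, source, valve}; t is not reachable.
Saturated cut: source→tap, valve→t, core→t with total capacity 3 = current flow value. Flow is maximum.

Yes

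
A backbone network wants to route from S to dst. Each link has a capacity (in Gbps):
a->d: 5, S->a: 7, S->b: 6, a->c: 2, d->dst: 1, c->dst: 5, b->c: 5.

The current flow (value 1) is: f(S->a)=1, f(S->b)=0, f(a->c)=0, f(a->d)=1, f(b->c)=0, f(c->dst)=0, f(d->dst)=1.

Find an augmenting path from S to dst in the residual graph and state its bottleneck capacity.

Residual along S->a->c->dst: S->a: 6, a->c: 2, c->dst: 5.
Bottleneck = min = 2.

S->a->c->dst, bottleneck 2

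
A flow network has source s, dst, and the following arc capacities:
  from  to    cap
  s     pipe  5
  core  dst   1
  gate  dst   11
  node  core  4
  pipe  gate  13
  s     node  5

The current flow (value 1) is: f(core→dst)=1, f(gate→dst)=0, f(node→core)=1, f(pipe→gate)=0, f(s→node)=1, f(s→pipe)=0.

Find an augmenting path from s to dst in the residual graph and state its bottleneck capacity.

Residual along s→pipe→gate→dst: s→pipe: 5, pipe→gate: 13, gate→dst: 11.
Bottleneck = min = 5.

s→pipe→gate→dst, bottleneck 5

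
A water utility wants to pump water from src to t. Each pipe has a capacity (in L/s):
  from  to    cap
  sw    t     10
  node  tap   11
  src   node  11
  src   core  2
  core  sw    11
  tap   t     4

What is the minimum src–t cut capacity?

6

Max flow = 6 (via 2 augmenting paths).
In the residual at optimum, the set reachable from src is {node, src, tap}.
Cut edges: src->core (cap 2), tap->t (cap 4). Sum = 6.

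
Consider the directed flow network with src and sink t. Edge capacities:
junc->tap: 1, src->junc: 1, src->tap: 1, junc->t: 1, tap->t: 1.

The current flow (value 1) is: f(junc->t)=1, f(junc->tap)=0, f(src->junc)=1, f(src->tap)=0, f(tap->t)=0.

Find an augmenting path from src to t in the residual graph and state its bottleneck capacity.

Residual along src->tap->t: src->tap: 1, tap->t: 1.
Bottleneck = min = 1.

src->tap->t, bottleneck 1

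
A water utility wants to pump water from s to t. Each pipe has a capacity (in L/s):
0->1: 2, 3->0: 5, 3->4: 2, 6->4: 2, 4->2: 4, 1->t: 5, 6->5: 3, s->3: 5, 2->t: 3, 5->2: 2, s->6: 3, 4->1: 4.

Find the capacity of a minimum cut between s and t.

Max flow = 7 (via 4 augmenting paths).
In the residual at optimum, the set reachable from s is {0, 3, s}.
Cut edges: s->6 (cap 3), 3->4 (cap 2), 0->1 (cap 2). Sum = 7.

7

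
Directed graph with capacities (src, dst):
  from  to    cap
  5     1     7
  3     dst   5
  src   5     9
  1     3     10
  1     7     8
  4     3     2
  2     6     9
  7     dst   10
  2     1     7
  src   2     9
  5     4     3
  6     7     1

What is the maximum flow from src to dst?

Augment src->2->6->7->dst: bottleneck 1. Total 1.
Augment src->2->1->7->dst: bottleneck 7. Total 8.
Augment src->5->1->7->dst: bottleneck 1. Total 9.
Augment src->5->1->3->dst: bottleneck 5. Total 14.
No augmenting path remains in the residual graph.

14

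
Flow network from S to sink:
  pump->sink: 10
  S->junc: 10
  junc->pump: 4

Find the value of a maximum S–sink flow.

Augment S->junc->pump->sink: bottleneck 4. Total 4.
No augmenting path remains in the residual graph.

4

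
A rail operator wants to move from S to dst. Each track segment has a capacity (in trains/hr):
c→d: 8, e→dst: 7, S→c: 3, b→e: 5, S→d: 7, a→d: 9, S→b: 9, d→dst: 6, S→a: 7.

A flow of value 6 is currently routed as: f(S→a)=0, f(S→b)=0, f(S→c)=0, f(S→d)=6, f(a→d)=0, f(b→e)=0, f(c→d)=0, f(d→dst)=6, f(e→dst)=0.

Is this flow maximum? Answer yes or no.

No

Residual path S→b→e→dst has bottleneck 5 > 0.
Pushing 5 along it raises the flow to 11, so the given flow is not maximum.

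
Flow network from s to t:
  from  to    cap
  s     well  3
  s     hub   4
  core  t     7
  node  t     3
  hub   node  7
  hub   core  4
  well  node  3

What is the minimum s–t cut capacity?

7

Max flow = 7 (via 2 augmenting paths).
In the residual at optimum, the set reachable from s is {s}.
Cut edges: s->hub (cap 4), s->well (cap 3). Sum = 7.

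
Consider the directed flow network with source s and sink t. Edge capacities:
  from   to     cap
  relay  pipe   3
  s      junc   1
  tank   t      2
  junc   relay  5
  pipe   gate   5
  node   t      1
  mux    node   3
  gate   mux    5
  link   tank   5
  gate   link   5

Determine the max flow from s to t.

Augment s→junc→relay→pipe→gate→mux→node→t: bottleneck 1. Total 1.
No augmenting path remains in the residual graph.

1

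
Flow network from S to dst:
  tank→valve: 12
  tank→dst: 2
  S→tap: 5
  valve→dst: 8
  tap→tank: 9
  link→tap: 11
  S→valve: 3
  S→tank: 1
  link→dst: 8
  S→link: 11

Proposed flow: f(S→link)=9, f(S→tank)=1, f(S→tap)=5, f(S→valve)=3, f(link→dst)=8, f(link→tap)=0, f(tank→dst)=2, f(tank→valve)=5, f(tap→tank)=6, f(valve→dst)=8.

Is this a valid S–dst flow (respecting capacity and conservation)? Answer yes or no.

Conservation fails at link: inflow 9 ≠ outflow 8.

No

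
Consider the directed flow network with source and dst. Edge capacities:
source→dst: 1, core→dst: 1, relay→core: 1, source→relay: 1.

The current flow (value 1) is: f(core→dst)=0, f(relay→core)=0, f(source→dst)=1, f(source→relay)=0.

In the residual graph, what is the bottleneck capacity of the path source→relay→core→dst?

Residual capacities along the path: source→relay: 1, relay→core: 1, core→dst: 1.
Minimum is 1.

1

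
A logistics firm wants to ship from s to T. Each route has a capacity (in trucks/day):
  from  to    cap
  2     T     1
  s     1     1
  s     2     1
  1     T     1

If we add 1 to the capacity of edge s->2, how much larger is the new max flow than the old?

0

Original max flow = 2.
Even with extra capacity on s->2, another cut of capacity 2 remains binding.
New max flow = 2. Increase = 0.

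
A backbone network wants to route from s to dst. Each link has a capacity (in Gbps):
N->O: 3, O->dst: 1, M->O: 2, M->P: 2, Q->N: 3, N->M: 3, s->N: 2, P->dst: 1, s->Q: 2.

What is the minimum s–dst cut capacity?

2

Max flow = 2 (via 2 augmenting paths).
In the residual at optimum, the set reachable from s is {M, N, O, P, Q, s}.
Cut edges: O->dst (cap 1), P->dst (cap 1). Sum = 2.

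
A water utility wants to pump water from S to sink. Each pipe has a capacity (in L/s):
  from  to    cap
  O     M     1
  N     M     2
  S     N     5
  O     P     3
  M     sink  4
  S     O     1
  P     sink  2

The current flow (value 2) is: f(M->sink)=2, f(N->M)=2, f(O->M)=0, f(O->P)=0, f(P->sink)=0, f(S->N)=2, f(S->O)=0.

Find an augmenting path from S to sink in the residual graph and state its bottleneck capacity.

Residual along S->O->M->sink: S->O: 1, O->M: 1, M->sink: 2.
Bottleneck = min = 1.

S->O->M->sink, bottleneck 1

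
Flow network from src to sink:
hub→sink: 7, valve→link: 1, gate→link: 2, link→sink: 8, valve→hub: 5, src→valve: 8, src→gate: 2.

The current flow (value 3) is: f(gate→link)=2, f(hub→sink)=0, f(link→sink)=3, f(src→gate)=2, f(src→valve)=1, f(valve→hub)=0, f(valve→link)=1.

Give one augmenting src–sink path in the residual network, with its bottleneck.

Residual along src→valve→hub→sink: src→valve: 7, valve→hub: 5, hub→sink: 7.
Bottleneck = min = 5.

src→valve→hub→sink, bottleneck 5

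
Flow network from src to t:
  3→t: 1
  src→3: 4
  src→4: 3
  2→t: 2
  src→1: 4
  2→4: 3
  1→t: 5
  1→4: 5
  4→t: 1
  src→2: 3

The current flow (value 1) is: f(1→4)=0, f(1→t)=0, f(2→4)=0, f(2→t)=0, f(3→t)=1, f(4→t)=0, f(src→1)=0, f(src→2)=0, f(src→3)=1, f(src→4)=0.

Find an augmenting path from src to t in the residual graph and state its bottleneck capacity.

Residual along src→1→t: src→1: 4, 1→t: 5.
Bottleneck = min = 4.

src→1→t, bottleneck 4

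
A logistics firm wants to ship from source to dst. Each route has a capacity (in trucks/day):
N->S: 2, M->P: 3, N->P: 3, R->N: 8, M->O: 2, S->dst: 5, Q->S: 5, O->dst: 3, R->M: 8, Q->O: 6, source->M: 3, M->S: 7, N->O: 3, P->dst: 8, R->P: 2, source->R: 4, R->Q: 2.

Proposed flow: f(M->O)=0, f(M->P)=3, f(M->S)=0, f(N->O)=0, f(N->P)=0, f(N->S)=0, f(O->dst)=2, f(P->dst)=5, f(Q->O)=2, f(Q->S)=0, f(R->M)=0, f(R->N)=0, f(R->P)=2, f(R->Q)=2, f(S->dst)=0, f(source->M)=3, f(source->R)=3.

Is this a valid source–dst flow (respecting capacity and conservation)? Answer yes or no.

No

Conservation fails at R: inflow 3 ≠ outflow 4.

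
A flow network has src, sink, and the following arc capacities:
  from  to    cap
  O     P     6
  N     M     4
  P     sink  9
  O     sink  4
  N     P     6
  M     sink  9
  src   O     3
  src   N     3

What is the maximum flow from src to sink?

6

Augment src→O→sink: bottleneck 3. Total 3.
Augment src→N→M→sink: bottleneck 3. Total 6.
No augmenting path remains in the residual graph.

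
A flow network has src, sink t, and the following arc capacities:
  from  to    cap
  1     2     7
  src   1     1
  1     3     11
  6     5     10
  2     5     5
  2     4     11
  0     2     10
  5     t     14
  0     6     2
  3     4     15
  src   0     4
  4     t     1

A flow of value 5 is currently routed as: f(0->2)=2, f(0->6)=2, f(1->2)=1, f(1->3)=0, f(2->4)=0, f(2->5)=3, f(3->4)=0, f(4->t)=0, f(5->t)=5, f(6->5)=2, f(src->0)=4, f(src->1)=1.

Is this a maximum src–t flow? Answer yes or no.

Residual reachable from src: {src}; t is not reachable.
Saturated cut: src->0, src->1 with total capacity 5 = current flow value. Flow is maximum.

Yes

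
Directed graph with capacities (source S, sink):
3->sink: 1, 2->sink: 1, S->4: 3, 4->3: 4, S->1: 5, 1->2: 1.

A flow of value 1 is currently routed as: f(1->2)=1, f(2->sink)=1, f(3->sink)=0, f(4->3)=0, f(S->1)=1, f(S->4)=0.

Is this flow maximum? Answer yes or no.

Residual path S->4->3->sink has bottleneck 1 > 0.
Pushing 1 along it raises the flow to 2, so the given flow is not maximum.

No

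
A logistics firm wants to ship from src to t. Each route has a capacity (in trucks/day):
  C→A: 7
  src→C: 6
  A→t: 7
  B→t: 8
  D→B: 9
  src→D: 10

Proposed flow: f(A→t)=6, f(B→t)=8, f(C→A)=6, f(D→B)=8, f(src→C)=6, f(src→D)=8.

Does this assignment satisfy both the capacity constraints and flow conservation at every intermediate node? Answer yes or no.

Every edge has 0 ≤ f(e) ≤ cap(e).
At each intermediate node, inflow equals outflow.

Yes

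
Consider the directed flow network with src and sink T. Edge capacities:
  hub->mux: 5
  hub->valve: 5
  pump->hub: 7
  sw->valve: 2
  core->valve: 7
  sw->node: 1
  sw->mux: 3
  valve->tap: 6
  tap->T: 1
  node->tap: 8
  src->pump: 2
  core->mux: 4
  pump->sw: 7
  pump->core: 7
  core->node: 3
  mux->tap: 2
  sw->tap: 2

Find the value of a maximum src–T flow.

1

Augment src->pump->sw->tap->T: bottleneck 1. Total 1.
No augmenting path remains in the residual graph.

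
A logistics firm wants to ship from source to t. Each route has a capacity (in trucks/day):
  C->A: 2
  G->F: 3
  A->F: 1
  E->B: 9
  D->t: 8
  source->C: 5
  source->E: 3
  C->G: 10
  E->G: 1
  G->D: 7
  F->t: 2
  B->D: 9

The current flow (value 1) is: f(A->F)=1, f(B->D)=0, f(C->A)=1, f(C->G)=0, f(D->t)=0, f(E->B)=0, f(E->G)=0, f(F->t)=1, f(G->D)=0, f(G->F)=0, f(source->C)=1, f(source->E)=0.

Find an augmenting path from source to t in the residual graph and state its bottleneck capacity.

source->C->G->F->t, bottleneck 1

Residual along source->C->G->F->t: source->C: 4, C->G: 10, G->F: 3, F->t: 1.
Bottleneck = min = 1.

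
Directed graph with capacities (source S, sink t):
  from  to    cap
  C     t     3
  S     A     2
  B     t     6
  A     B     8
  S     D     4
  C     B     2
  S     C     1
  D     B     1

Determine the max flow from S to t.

Augment S→C→t: bottleneck 1. Total 1.
Augment S→A→B→t: bottleneck 2. Total 3.
Augment S→D→B→t: bottleneck 1. Total 4.
No augmenting path remains in the residual graph.

4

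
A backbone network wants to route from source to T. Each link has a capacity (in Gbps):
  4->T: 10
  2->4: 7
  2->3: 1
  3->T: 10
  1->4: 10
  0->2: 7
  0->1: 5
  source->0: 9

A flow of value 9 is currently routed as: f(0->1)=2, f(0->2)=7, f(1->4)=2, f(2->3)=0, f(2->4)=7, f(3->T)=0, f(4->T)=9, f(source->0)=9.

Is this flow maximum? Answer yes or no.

Yes

Residual reachable from source: {source}; T is not reachable.
Saturated cut: source->0 with total capacity 9 = current flow value. Flow is maximum.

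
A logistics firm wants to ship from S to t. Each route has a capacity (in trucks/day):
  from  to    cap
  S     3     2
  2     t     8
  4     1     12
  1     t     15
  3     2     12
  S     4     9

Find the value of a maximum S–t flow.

11

Augment S->3->2->t: bottleneck 2. Total 2.
Augment S->4->1->t: bottleneck 9. Total 11.
No augmenting path remains in the residual graph.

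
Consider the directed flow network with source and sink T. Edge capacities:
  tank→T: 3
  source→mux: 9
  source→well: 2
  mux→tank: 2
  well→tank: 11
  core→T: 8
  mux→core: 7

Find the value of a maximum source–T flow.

10

Augment source→well→tank→T: bottleneck 2. Total 2.
Augment source→mux→tank→T: bottleneck 1. Total 3.
Augment source→mux→core→T: bottleneck 7. Total 10.
No augmenting path remains in the residual graph.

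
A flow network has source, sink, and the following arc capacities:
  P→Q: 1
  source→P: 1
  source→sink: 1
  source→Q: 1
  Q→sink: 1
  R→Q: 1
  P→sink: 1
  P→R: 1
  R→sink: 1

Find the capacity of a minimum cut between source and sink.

3

Max flow = 3 (via 3 augmenting paths).
In the residual at optimum, the set reachable from source is {source}.
Cut edges: source→P (cap 1), source→Q (cap 1), source→sink (cap 1). Sum = 3.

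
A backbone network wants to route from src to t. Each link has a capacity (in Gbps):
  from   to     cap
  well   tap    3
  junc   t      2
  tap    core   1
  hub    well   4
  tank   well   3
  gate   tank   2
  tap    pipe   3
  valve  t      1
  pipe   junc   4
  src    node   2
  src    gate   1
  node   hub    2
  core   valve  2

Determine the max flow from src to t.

Augment src->gate->tank->well->tap->pipe->junc->t: bottleneck 1. Total 1.
Augment src->node->hub->well->tap->pipe->junc->t: bottleneck 1. Total 2.
Augment src->node->hub->well->tap->core->valve->t: bottleneck 1. Total 3.
No augmenting path remains in the residual graph.

3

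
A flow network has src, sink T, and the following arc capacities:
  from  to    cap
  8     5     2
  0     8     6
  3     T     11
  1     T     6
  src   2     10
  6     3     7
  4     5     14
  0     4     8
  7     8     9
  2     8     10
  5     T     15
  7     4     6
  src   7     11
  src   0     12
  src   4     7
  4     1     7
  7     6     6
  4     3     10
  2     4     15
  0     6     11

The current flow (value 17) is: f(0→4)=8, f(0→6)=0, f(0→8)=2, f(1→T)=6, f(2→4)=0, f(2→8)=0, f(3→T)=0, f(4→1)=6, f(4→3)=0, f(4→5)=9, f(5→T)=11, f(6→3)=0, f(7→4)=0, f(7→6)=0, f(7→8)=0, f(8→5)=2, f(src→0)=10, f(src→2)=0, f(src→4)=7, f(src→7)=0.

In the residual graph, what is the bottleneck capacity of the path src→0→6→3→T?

Residual capacities along the path: src→0: 2, 0→6: 11, 6→3: 7, 3→T: 11.
Minimum is 2.

2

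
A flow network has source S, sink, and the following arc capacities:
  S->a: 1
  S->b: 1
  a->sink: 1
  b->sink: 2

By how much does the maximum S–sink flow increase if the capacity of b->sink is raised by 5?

0

Original max flow = 2.
Edge b->sink does not cross the min cut (source side {S}), so extra capacity there cannot help.
New max flow = 2. Increase = 0.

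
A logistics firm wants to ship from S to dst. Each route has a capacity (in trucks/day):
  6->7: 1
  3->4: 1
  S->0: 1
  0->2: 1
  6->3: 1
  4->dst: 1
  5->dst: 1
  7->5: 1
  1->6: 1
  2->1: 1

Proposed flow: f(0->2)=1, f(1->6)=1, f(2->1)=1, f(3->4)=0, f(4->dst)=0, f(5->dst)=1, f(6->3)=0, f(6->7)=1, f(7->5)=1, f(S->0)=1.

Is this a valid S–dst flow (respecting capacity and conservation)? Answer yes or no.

Every edge has 0 ≤ f(e) ≤ cap(e).
At each intermediate node, inflow equals outflow.

Yes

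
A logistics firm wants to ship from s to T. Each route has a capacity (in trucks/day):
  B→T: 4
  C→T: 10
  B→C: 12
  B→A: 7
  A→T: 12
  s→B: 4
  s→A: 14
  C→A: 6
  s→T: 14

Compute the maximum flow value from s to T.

Augment s→T: bottleneck 14. Total 14.
Augment s→B→T: bottleneck 4. Total 18.
Augment s→A→T: bottleneck 12. Total 30.
No augmenting path remains in the residual graph.

30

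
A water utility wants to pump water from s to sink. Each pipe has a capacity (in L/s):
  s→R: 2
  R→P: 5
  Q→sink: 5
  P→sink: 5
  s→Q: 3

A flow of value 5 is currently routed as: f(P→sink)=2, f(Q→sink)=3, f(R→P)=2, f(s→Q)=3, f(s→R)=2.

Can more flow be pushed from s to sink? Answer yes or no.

No

Residual reachable from s: {s}; sink is not reachable.
Saturated cut: s→R, s→Q with total capacity 5 = current flow value. Flow is maximum.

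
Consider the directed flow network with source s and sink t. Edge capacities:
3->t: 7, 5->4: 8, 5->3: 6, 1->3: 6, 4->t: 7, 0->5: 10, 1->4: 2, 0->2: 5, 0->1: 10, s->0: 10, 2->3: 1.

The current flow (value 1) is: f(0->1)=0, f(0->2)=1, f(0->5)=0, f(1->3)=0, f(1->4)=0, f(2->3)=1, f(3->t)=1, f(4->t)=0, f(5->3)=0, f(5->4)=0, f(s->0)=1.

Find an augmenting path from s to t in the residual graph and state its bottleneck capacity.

s->0->1->4->t, bottleneck 2

Residual along s->0->1->4->t: s->0: 9, 0->1: 10, 1->4: 2, 4->t: 7.
Bottleneck = min = 2.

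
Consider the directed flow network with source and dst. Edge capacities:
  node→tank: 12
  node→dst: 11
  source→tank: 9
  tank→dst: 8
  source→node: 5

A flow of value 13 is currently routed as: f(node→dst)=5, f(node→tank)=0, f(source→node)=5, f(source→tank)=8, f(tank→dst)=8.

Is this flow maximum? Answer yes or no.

Yes

Residual reachable from source: {source, tank}; dst is not reachable.
Saturated cut: source→node, tank→dst with total capacity 13 = current flow value. Flow is maximum.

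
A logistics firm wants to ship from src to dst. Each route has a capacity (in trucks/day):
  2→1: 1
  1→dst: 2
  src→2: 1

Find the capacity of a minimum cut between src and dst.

1

Max flow = 1 (via 1 augmenting path).
In the residual at optimum, the set reachable from src is {src}.
Cut edges: src→2 (cap 1). Sum = 1.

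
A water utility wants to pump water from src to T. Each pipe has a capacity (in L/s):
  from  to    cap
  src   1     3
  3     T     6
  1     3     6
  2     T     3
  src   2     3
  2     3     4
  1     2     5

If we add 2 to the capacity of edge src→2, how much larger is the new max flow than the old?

2

Original max flow = 6.
After raising cap(src→2), augmenting paths through that edge carry 2 more units.
New max flow = 8. Increase = 2.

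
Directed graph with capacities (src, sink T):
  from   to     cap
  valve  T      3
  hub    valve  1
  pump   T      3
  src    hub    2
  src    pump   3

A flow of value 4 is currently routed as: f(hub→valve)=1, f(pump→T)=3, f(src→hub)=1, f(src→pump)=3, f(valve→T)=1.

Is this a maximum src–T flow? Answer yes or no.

Yes

Residual reachable from src: {hub, src}; T is not reachable.
Saturated cut: src→pump, hub→valve with total capacity 4 = current flow value. Flow is maximum.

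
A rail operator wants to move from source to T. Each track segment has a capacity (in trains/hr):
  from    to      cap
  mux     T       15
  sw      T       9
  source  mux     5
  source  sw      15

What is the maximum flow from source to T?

Augment source->mux->T: bottleneck 5. Total 5.
Augment source->sw->T: bottleneck 9. Total 14.
No augmenting path remains in the residual graph.

14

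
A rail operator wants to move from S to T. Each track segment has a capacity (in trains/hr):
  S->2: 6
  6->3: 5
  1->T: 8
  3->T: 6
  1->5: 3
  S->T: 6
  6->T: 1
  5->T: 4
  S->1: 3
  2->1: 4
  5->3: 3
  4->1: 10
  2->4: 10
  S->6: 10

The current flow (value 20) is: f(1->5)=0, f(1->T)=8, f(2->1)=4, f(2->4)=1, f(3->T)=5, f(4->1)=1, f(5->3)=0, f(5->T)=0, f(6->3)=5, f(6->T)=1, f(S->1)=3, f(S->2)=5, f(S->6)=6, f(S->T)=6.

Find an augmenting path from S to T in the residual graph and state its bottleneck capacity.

Residual along S->2->4->1->5->T: S->2: 1, 2->4: 9, 4->1: 9, 1->5: 3, 5->T: 4.
Bottleneck = min = 1.

S->2->4->1->5->T, bottleneck 1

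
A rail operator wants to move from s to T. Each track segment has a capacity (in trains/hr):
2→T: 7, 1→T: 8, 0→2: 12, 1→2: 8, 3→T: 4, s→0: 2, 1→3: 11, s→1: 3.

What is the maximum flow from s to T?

Augment s→1→T: bottleneck 3. Total 3.
Augment s→0→2→T: bottleneck 2. Total 5.
No augmenting path remains in the residual graph.

5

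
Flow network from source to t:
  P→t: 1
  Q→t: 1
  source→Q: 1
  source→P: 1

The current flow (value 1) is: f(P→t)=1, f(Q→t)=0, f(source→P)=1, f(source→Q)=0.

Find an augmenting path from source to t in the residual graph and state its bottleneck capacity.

Residual along source→Q→t: source→Q: 1, Q→t: 1.
Bottleneck = min = 1.

source→Q→t, bottleneck 1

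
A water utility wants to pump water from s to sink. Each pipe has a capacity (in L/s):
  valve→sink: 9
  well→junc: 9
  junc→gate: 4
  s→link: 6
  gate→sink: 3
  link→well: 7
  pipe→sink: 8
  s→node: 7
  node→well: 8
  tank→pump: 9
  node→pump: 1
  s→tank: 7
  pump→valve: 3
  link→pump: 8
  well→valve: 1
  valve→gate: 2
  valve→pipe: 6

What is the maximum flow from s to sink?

7

Augment s→link→well→valve→sink: bottleneck 1. Total 1.
Augment s→link→pump→valve→sink: bottleneck 3. Total 4.
Augment s→link→well→junc→gate→sink: bottleneck 2. Total 6.
Augment s→node→well→junc→gate→sink: bottleneck 1. Total 7.
No augmenting path remains in the residual graph.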